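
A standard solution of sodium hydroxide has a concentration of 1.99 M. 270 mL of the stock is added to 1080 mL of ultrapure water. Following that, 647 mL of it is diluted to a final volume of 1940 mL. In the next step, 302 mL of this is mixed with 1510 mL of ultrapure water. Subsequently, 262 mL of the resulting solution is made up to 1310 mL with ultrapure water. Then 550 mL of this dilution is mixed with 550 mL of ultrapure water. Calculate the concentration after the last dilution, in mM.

Overall dilution factor = 5 × 2.998 × 6 × 5 × 2 = 900.
1.99 M / 900 = 2.21 × 10⁻³ M = 2.21 mM.

2.21 mM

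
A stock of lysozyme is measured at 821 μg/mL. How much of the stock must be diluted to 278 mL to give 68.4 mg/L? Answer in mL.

23.2 mL

68.4 mg/L = 68.4 μg/mL.
V₁ = C₂V₂/C₁ = 68.4 × 278 / 821 = 23.2 mL.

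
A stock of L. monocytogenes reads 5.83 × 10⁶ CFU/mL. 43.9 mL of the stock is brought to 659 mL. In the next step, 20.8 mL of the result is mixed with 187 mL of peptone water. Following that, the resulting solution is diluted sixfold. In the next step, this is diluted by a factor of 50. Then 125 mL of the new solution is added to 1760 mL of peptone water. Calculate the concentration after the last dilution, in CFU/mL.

8.59 CFU/mL

Overall dilution factor = 15.01 × 9.990 × 6 × 50 × 15.08 = 6.78 × 10⁵.
5.83 × 10⁶ CFU/mL / 6.78 × 10⁵ = 8.59 CFU/mL.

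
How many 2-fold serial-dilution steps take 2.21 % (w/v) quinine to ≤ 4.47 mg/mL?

3

Need 2ⁿ ≥ 4.94, so n ≥ log(4.94)/log(2) = 2.31.
Minimum whole steps: n = 3.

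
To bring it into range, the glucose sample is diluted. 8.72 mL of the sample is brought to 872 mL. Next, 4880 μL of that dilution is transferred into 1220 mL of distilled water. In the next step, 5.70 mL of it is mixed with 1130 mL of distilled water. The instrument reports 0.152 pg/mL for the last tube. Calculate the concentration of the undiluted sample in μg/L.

760 μg/L

Overall dilution factor = 100 × 251 × 199.2 = 5.00 × 10⁶.
Original = 0.152 pg/mL × 5.00 × 10⁶ = 7.60 × 10⁵ pg/mL = 760 μg/L.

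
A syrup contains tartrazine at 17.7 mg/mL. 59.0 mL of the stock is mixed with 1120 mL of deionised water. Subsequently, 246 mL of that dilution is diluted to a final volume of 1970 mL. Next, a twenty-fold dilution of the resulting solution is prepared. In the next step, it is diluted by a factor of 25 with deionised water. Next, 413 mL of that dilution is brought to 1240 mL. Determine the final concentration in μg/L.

73.7 μg/L

Overall dilution factor = 19.98 × 8.008 × 20 × 25 × 3.002 = 2.40 × 10⁵.
17.7 mg/mL / 2.40 × 10⁵ = 7.37 × 10⁻⁵ mg/mL = 73.7 μg/L.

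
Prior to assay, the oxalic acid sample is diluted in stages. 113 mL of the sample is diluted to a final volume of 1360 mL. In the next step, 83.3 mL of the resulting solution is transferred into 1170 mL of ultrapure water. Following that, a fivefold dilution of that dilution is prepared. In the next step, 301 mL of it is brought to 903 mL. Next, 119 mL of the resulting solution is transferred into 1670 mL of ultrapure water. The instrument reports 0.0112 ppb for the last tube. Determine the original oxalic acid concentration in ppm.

0.457 ppm

Overall dilution factor = 12.04 × 15.05 × 5 × 3 × 15.03 = 4.08 × 10⁴.
Original = 0.0112 ppb × 4.08 × 10⁴ = 457 ppb = 0.457 ppm.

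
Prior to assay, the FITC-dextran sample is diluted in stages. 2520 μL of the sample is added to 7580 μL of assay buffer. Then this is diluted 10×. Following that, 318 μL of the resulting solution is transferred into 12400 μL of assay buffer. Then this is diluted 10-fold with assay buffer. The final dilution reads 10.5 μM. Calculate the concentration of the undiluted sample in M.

Overall dilution factor = 4.008 × 10 × 39.99 × 10 = 1.60 × 10⁴.
Original = 10.5 μM × 1.60 × 10⁴ = 1.68 × 10⁵ μM = 0.168 M.

0.168 M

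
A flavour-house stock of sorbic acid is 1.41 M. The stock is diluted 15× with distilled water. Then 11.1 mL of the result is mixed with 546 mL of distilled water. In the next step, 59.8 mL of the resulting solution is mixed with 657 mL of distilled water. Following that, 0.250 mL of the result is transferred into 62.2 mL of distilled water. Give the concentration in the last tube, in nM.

Overall dilution factor = 15 × 50.19 × 11.99 × 249.8 = 2.25 × 10⁶.
1.41 M / 2.25 × 10⁶ = 6.26 × 10⁻⁷ M = 626 nM.

626 nM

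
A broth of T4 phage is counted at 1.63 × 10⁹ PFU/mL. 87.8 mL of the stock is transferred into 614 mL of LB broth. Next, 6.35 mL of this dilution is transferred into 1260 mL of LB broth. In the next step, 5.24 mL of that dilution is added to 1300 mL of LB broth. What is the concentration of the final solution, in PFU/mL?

4110 PFU/mL

Overall dilution factor = 7.993 × 199.4 × 249.1 = 3.97 × 10⁵.
1.63 × 10⁹ PFU/mL / 3.97 × 10⁵ = 4110 PFU/mL.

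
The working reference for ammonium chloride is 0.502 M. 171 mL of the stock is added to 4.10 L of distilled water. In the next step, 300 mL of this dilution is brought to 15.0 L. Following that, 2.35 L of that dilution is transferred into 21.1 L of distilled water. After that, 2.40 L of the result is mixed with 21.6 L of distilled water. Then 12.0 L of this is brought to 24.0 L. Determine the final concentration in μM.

Overall dilution factor = 24.98 × 50 × 9.979 × 10 × 2 = 2.49 × 10⁵.
0.502 M / 2.49 × 10⁵ = 2.01 × 10⁻⁶ M = 2.01 μM.

2.01 μM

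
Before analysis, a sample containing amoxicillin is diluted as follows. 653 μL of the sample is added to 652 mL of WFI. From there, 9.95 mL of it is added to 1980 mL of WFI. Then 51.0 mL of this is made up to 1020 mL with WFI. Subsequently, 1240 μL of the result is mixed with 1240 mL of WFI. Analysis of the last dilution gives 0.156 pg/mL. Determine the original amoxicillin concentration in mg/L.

624 mg/L

Overall dilution factor = 999.5 × 200.0 × 20 × 1001 = 4.00 × 10⁹.
Original = 0.156 pg/mL × 4.00 × 10⁹ = 6.24 × 10⁸ pg/mL = 624 mg/L.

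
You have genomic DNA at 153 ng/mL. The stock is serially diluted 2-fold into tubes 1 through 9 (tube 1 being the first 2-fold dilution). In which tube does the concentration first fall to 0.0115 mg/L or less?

tube 4

Tube n has concentration 153 ng/mL / 2ⁿ.
Need 2ⁿ ≥ 153 ng/mL / 0.0115 mg/L = 13.3, so n ≥ 3.73.
First such tube: n = 4.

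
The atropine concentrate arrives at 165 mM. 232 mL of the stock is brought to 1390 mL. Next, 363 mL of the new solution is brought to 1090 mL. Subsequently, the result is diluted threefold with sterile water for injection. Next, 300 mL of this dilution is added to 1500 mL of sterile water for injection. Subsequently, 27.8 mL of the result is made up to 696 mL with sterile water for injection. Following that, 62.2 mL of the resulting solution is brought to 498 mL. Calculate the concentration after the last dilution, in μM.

2.54 μM

Overall dilution factor = 5.991 × 3.003 × 3 × 6 × 25.04 × 8.006 = 6.49 × 10⁴.
165 mM / 6.49 × 10⁴ = 2.54 × 10⁻³ mM = 2.54 μM.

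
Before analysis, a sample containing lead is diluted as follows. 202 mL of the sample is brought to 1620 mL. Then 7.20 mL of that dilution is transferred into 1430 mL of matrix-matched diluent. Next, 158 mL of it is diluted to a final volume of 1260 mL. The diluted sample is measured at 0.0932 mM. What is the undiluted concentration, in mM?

Overall dilution factor = 8.020 × 199.6 × 7.975 = 1.28 × 10⁴.
Original = 0.0932 mM × 1.28 × 10⁴ = 1190 mM.

1190 mM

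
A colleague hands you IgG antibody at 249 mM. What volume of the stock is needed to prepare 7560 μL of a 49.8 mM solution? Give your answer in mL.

V₁ = C₂V₂/C₁ = 49.8 × 7560 / 249 = 1512 μL = 1.51 mL.

1.51 mL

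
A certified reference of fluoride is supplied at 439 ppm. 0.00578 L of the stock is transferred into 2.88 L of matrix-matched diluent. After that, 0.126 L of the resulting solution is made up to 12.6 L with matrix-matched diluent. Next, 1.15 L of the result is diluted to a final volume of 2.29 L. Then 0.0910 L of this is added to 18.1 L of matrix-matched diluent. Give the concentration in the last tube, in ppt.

22.1 ppt

Overall dilution factor = 499.3 × 100 × 1.991 × 199.9 = 1.99 × 10⁷.
439 ppm / 1.99 × 10⁷ = 2.21 × 10⁻⁵ ppm = 22.1 ppt.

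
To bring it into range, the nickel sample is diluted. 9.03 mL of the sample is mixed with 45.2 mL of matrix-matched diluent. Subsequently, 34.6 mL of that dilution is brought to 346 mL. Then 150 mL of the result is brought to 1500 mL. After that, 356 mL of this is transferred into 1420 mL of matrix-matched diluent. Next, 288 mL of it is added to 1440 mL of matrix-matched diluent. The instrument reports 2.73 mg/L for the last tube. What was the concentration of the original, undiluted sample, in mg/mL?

49.1 mg/mL

Overall dilution factor = 6.006 × 10 × 10 × 4.989 × 6 = 1.80 × 10⁴.
Original = 2.73 mg/L × 1.80 × 10⁴ = 4.91 × 10⁴ mg/L = 49.1 mg/mL.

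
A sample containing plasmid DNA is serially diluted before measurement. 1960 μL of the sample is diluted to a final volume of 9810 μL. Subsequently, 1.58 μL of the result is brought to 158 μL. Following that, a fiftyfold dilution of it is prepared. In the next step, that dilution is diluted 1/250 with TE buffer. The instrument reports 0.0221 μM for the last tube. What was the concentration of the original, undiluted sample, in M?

0.138 M

Overall dilution factor = 5.005 × 100 × 50 × 250 = 6.26 × 10⁶.
Original = 0.0221 μM × 6.26 × 10⁶ = 1.38 × 10⁵ μM = 0.138 M.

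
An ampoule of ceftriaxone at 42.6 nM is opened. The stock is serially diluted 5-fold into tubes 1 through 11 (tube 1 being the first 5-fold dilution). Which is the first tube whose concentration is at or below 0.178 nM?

tube 4

Tube n has concentration 42.6 nM / 5ⁿ.
Need 5ⁿ ≥ 42.6 nM / 0.178 nM = 239, so n ≥ 3.40.
First such tube: n = 4.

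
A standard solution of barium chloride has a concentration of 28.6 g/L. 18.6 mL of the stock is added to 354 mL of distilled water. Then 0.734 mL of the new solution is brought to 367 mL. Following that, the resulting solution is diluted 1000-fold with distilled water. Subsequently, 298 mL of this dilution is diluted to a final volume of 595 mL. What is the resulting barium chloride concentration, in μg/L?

1.43 μg/L

Overall dilution factor = 20.03 × 500 × 1000 × 1.997 = 2.00 × 10⁷.
28.6 g/L / 2.00 × 10⁷ = 1.43 × 10⁻⁶ g/L = 1.43 μg/L.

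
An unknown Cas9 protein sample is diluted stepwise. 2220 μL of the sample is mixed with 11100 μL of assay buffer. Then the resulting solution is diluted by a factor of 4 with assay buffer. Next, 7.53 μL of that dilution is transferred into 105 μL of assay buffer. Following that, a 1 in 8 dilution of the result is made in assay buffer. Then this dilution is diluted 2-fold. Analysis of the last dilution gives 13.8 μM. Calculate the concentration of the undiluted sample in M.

0.0792 M

Overall dilution factor = 6 × 4 × 14.94 × 8 × 2 = 5739.
Original = 13.8 μM × 5739 = 7.92 × 10⁴ μM = 0.0792 M.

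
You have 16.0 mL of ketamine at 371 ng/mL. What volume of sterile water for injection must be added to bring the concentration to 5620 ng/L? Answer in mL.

5620 ng/L = 5.62 ng/mL.
V₂ = C₁V₁/C₂ = 371 × 16.0 / 5.62 = 1056 mL.
Diluent to add = V₂ − V₁ = 1056 − 16.0 = 1040 mL.

1040 mL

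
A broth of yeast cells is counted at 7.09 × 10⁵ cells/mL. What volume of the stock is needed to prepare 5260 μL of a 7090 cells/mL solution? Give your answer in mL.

0.0526 mL

V₁ = C₂V₂/C₁ = 7090 × 5260 / 7.09 × 10⁵ = 52.6 μL = 0.0526 mL.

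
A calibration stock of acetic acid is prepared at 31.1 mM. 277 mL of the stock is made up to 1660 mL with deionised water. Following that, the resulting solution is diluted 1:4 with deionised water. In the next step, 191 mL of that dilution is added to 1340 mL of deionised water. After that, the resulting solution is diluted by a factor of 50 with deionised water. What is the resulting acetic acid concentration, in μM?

Overall dilution factor = 5.993 × 4 × 8.016 × 50 = 9607.
31.1 mM / 9607 = 3.24 × 10⁻³ mM = 3.24 μM.

3.24 μM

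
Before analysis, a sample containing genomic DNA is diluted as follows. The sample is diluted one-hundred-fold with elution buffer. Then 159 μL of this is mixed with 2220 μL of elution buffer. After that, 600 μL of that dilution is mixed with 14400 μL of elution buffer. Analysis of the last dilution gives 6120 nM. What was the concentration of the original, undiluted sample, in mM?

Overall dilution factor = 100 × 14.96 × 25 = 3.74 × 10⁴.
Original = 6120 nM × 3.74 × 10⁴ = 2.29 × 10⁸ nM = 229 mM.

229 mM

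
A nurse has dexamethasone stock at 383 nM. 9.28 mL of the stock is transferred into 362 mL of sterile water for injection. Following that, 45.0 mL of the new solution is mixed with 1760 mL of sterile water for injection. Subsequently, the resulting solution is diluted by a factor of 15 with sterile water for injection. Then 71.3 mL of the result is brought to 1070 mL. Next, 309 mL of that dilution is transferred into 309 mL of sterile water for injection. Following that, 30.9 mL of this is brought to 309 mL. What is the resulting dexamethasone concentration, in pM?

Overall dilution factor = 40.01 × 40.11 × 15 × 15.01 × 2 × 10 = 7.22 × 10⁶.
383 nM / 7.22 × 10⁶ = 5.30 × 10⁻⁵ nM = 0.0530 pM.

0.0530 pM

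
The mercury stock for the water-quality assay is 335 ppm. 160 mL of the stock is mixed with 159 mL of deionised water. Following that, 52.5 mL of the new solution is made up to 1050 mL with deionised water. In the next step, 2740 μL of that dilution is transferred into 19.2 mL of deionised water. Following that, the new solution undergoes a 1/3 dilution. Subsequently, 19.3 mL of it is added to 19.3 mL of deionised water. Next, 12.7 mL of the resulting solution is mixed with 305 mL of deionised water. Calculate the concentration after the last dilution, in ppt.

6990 ppt

Overall dilution factor = 1.994 × 20 × 8.007 × 3 × 2 × 25.02 = 4.79 × 10⁴.
335 ppm / 4.79 × 10⁴ = 6.99 × 10⁻³ ppm = 6990 ppt.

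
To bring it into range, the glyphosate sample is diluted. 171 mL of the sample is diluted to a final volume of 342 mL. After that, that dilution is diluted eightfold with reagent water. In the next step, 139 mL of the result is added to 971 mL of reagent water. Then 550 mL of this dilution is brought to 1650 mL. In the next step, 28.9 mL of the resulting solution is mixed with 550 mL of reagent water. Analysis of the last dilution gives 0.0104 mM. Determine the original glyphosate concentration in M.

Overall dilution factor = 2 × 8 × 7.986 × 3 × 20.03 = 7678.
Original = 0.0104 mM × 7678 = 79.9 mM = 0.0799 M.

0.0799 M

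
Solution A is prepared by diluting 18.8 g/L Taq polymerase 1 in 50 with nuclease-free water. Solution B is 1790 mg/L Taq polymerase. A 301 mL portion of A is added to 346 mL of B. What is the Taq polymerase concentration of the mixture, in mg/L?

1130 mg/L

C_A = 18.8 g/L / 50 = 0.376 g/L.
C_B = 1790 mg/L = 1.79 g/L.
C_mix = (C_A·V_A + C_B·V_B)/(V_A + V_B) = (0.376×301 + 1.79×346) / 647.0 = 1.13 g/L = 1130 mg/L.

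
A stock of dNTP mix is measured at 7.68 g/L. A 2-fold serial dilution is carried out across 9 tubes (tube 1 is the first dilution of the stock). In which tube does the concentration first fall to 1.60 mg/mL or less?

tube 3

Tube n has concentration 7.68 g/L / 2ⁿ.
Need 2ⁿ ≥ 7.68 g/L / 1.60 mg/mL = 4.80, so n ≥ 2.26.
First such tube: n = 3.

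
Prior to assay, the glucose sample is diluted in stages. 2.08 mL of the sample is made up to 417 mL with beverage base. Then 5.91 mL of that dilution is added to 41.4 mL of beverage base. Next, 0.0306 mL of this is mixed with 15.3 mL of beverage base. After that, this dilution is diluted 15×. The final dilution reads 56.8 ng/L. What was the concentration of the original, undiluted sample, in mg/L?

Overall dilution factor = 200.5 × 8.005 × 501 × 15 = 1.21 × 10⁷.
Original = 56.8 ng/L × 1.21 × 10⁷ = 6.85 × 10⁸ ng/L = 685 mg/L.

685 mg/L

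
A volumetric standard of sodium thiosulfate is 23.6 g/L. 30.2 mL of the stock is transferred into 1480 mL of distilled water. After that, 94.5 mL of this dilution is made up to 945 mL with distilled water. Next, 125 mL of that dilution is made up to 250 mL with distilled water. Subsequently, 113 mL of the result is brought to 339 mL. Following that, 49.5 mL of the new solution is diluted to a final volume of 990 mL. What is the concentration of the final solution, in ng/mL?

393 ng/mL

Overall dilution factor = 50.01 × 10 × 2 × 3 × 20 = 6.00 × 10⁴.
23.6 g/L / 6.00 × 10⁴ = 3.93 × 10⁻⁴ g/L = 393 ng/mL.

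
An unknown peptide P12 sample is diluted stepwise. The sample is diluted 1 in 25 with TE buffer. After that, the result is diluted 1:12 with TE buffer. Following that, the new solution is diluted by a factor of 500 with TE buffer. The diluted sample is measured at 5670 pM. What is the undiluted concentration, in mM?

Overall dilution factor = 25 × 12 × 500 = 1.50 × 10⁵.
Original = 5670 pM × 1.50 × 10⁵ = 8.51 × 10⁸ pM = 0.850 mM.

0.850 mM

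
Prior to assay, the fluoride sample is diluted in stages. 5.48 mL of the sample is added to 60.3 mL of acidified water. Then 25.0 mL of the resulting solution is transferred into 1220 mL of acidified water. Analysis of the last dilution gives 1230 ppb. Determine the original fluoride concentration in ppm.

735 ppm

Overall dilution factor = 12.00 × 49.80 = 598.
Original = 1230 ppb × 598 = 7.35 × 10⁵ ppb = 735 ppm.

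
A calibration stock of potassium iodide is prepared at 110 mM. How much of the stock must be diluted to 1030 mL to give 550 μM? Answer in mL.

5.15 mL

550 μM = 0.550 mM.
V₁ = C₂V₂/C₁ = 0.550 × 1030 / 110 = 5.15 mL.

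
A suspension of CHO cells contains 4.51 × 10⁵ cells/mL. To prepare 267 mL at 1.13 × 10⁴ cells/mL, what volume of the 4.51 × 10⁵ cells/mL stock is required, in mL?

V₁ = C₂V₂/C₁ = 1.13 × 10⁴ × 267 / 4.51 × 10⁵ = 6.69 mL.

6.69 mL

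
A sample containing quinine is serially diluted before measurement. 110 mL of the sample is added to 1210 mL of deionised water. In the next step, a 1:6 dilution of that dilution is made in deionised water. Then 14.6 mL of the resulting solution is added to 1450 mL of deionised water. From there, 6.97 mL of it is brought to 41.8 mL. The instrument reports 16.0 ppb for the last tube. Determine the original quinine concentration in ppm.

693 ppm

Overall dilution factor = 12 × 6 × 100.3 × 5.997 = 4.33 × 10⁴.
Original = 16.0 ppb × 4.33 × 10⁴ = 6.93 × 10⁵ ppb = 693 ppm.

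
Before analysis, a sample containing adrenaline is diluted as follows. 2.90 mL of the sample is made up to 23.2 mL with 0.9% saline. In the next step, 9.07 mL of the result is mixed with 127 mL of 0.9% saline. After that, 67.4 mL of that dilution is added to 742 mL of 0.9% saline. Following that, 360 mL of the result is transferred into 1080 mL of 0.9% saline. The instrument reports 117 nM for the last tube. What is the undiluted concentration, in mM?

0.675 mM

Overall dilution factor = 8 × 15.00 × 12.01 × 4 = 5765.
Original = 117 nM × 5765 = 6.75 × 10⁵ nM = 0.675 mM.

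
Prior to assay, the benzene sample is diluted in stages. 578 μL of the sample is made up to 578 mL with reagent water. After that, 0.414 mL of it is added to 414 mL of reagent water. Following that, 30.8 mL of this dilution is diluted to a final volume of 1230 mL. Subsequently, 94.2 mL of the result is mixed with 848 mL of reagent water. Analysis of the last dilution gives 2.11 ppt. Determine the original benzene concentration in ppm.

Overall dilution factor = 1000 × 1001 × 39.94 × 10.00 = 4.00 × 10⁸.
Original = 2.11 ppt × 4.00 × 10⁸ = 8.44 × 10⁸ ppt = 844 ppm.

844 ppm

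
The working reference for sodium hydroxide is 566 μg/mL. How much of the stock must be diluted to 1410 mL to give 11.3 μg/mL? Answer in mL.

V₁ = C₂V₂/C₁ = 11.3 × 1410 / 566 = 28.2 mL.

28.2 mL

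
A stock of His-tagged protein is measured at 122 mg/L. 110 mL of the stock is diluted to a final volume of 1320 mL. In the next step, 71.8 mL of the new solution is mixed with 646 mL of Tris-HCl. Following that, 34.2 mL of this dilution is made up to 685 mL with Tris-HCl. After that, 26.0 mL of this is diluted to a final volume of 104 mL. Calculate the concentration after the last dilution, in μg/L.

Overall dilution factor = 12 × 9.997 × 20.03 × 4 = 9611.
122 mg/L / 9611 = 0.0127 mg/L = 12.7 μg/L.

12.7 μg/L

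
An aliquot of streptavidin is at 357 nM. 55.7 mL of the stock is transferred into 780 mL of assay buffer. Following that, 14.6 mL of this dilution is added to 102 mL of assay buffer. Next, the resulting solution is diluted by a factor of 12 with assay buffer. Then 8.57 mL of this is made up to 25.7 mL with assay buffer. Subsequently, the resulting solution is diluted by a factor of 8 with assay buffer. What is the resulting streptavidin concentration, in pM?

Overall dilution factor = 15.00 × 7.986 × 12 × 2.999 × 8 = 3.45 × 10⁴.
357 nM / 3.45 × 10⁴ = 0.0103 nM = 10.3 pM.

10.3 pM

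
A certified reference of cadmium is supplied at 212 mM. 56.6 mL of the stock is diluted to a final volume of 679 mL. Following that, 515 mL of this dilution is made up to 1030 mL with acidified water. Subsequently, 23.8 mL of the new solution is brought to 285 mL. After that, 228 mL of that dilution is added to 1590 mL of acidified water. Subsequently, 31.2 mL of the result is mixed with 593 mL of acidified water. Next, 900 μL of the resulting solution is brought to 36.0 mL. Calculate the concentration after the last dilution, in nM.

Overall dilution factor = 12.00 × 2 × 11.97 × 7.974 × 20.01 × 40 = 1.83 × 10⁶.
212 mM / 1.83 × 10⁶ = 1.16 × 10⁻⁴ mM = 116 nM.

116 nM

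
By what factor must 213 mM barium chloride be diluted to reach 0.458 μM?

4.65 × 10⁵

Factor = C₀/C_target = 213 mM / 0.458 μM = 4.65 × 10⁵.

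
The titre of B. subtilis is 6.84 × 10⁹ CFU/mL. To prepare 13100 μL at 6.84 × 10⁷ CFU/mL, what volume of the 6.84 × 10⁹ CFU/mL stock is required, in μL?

131 μL

V₁ = C₂V₂/C₁ = 6.84 × 10⁷ × 13100 / 6.84 × 10⁹ = 131 μL.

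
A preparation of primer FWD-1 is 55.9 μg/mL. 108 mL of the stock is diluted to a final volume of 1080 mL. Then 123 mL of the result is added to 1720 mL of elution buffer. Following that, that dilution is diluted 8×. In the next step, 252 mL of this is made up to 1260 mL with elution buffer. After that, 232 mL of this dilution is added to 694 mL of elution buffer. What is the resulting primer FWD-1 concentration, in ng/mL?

Overall dilution factor = 10 × 14.98 × 8 × 5 × 3.991 = 2.39 × 10⁴.
55.9 μg/mL / 2.39 × 10⁴ = 2.34 × 10⁻³ μg/mL = 2.34 ng/mL.

2.34 ng/mL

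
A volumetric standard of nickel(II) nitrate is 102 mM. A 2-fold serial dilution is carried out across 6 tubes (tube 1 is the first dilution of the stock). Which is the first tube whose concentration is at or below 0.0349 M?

tube 2

Tube n has concentration 102 mM / 2ⁿ.
Need 2ⁿ ≥ 102 mM / 0.0349 M = 2.92, so n ≥ 1.55.
First such tube: n = 2.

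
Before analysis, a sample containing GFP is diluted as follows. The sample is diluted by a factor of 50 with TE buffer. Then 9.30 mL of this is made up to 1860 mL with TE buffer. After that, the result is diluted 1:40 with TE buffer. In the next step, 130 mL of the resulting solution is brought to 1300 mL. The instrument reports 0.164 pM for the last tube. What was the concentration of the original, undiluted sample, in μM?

0.656 μM

Overall dilution factor = 50 × 200 × 40 × 10 = 4.00 × 10⁶.
Original = 0.164 pM × 4.00 × 10⁶ = 6.56 × 10⁵ pM = 0.656 μM.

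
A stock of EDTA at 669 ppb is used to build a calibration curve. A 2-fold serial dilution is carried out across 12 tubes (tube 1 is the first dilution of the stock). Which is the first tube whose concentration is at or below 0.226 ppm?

Tube n has concentration 669 ppb / 2ⁿ.
Need 2ⁿ ≥ 669 ppb / 0.226 ppm = 2.96, so n ≥ 1.57.
First such tube: n = 2.

tube 2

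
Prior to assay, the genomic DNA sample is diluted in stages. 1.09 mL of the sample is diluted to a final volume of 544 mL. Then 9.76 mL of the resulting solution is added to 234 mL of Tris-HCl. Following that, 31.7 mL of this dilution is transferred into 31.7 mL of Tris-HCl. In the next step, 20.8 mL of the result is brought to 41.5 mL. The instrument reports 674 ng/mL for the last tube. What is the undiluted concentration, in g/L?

33.5 g/L

Overall dilution factor = 499.1 × 24.98 × 2 × 1.995 = 4.97 × 10⁴.
Original = 674 ng/mL × 4.97 × 10⁴ = 3.35 × 10⁷ ng/mL = 33.5 g/L.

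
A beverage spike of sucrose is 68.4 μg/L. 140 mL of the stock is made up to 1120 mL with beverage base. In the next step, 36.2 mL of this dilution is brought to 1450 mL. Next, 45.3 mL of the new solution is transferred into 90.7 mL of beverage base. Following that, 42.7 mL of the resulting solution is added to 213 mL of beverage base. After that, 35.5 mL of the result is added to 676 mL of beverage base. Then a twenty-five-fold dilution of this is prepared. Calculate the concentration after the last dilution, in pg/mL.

Overall dilution factor = 8 × 40.06 × 3.002 × 5.988 × 20.04 × 25 = 2.89 × 10⁶.
68.4 μg/L / 2.89 × 10⁶ = 2.37 × 10⁻⁵ μg/L = 0.0237 pg/mL.

0.0237 pg/mL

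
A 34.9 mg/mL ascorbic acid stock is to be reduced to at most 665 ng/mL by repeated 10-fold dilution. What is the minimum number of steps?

5

Need 10ⁿ ≥ 5.25 × 10⁴, so n ≥ log(5.25 × 10⁴)/log(10) = 4.72.
Minimum whole steps: n = 5.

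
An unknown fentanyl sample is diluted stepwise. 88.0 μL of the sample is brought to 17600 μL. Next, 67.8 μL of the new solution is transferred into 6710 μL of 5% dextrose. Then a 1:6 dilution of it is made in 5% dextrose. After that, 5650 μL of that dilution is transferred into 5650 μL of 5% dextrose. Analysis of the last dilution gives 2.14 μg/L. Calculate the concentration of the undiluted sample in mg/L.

513 mg/L

Overall dilution factor = 200 × 99.97 × 6 × 2 = 2.40 × 10⁵.
Original = 2.14 μg/L × 2.40 × 10⁵ = 5.13 × 10⁵ μg/L = 513 mg/L.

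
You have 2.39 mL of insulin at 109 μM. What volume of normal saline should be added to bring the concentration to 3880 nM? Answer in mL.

3880 nM = 3.88 μM.
V₂ = C₁V₁/C₂ = 109 × 2.39 / 3.88 = 67.1 mL.
Diluent to add = V₂ − V₁ = 67.1 − 2.39 = 64.8 mL.

64.8 mL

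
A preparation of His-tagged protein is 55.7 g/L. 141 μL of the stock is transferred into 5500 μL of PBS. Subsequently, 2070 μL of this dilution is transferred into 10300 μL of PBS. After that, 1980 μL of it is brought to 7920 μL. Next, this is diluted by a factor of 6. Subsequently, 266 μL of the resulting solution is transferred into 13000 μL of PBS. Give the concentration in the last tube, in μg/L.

Overall dilution factor = 40.01 × 5.976 × 4 × 6 × 49.87 = 2.86 × 10⁵.
55.7 g/L / 2.86 × 10⁵ = 1.95 × 10⁻⁴ g/L = 195 μg/L.

195 μg/L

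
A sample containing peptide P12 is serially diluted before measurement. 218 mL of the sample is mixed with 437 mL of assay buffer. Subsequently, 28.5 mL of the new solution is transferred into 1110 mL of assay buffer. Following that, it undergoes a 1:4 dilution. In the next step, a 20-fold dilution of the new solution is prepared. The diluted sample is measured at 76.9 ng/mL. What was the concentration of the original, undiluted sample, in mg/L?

Overall dilution factor = 3.005 × 39.95 × 4 × 20 = 9602.
Original = 76.9 ng/mL × 9602 = 7.38 × 10⁵ ng/mL = 738 mg/L.

738 mg/L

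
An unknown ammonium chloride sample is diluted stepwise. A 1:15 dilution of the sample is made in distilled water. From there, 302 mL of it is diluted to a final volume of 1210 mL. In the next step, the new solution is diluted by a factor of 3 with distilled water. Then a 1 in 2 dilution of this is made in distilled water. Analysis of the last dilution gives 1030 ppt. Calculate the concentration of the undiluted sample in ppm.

Overall dilution factor = 15 × 4.007 × 3 × 2 = 361.
Original = 1030 ppt × 361 = 3.71 × 10⁵ ppt = 0.371 ppm.

0.371 ppm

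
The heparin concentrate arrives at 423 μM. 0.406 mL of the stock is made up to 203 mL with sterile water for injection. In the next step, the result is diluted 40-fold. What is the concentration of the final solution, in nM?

Overall dilution factor = 500 × 40 = 2.00 × 10⁴.
423 μM / 2.00 × 10⁴ = 0.0212 μM = 21.2 nM.

21.2 nM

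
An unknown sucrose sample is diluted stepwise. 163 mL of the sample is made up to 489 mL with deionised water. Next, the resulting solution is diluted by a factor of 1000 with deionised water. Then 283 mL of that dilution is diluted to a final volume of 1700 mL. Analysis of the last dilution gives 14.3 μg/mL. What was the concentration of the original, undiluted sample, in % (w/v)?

25.8 % (w/v)

Overall dilution factor = 3 × 1000 × 6.007 = 1.80 × 10⁴.
Original = 14.3 μg/mL × 1.80 × 10⁴ = 2.58 × 10⁵ μg/mL = 25.8 % (w/v).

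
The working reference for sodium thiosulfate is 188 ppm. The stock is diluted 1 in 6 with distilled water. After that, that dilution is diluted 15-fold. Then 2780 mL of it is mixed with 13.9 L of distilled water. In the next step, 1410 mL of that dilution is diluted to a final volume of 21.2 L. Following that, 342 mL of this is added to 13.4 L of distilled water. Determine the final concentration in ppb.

Overall dilution factor = 6 × 15 × 6 × 15.04 × 40.18 = 3.26 × 10⁵.
188 ppm / 3.26 × 10⁵ = 5.76 × 10⁻⁴ ppm = 0.576 ppb.

0.576 ppb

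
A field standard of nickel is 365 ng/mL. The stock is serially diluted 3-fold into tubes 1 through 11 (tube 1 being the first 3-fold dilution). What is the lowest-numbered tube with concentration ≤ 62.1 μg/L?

Tube n has concentration 365 ng/mL / 3ⁿ.
Need 3ⁿ ≥ 365 ng/mL / 62.1 μg/L = 5.88, so n ≥ 1.61.
First such tube: n = 2.

tube 2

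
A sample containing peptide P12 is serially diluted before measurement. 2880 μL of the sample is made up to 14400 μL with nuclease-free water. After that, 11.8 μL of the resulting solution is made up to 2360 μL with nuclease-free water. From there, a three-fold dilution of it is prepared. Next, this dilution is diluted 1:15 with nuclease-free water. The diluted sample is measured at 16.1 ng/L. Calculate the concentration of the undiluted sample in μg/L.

725 μg/L

Overall dilution factor = 5 × 200 × 3 × 15 = 4.50 × 10⁴.
Original = 16.1 ng/L × 4.50 × 10⁴ = 7.25 × 10⁵ ng/L = 725 μg/L.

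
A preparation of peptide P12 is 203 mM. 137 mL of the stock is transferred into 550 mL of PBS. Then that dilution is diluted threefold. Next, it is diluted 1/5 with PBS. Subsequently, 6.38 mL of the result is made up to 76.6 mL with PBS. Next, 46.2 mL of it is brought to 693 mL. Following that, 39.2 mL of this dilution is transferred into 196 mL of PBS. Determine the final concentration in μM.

2.50 μM

Overall dilution factor = 5.015 × 3 × 5 × 12.01 × 15 × 6 = 8.13 × 10⁴.
203 mM / 8.13 × 10⁴ = 2.50 × 10⁻³ mM = 2.50 μM.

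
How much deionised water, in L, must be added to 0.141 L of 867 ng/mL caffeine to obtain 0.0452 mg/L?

2.56 L

0.0452 mg/L = 45.2 ng/mL.
V₂ = C₁V₁/C₂ = 867 × 0.141 / 45.2 = 2.70 L.
Diluent to add = V₂ − V₁ = 2.70 − 0.141 = 2.56 L.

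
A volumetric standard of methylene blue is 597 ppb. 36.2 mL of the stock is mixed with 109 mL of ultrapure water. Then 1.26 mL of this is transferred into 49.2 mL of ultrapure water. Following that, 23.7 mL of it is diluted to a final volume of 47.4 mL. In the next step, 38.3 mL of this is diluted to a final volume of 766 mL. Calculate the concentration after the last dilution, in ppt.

92.9 ppt

Overall dilution factor = 4.011 × 40.05 × 2 × 20 = 6425.
597 ppb / 6425 = 0.0929 ppb = 92.9 ppt.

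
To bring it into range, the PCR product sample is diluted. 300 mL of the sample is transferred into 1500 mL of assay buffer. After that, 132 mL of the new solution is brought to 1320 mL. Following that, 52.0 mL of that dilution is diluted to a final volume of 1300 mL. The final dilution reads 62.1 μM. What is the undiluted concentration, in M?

0.0932 M

Overall dilution factor = 6 × 10 × 25 = 1500.
Original = 62.1 μM × 1500 = 9.31 × 10⁴ μM = 0.0932 M.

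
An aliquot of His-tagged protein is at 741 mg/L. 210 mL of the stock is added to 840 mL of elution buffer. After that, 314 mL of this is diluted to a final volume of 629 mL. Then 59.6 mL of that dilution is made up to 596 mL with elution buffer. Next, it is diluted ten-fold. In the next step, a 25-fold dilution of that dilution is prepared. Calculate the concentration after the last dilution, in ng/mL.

Overall dilution factor = 5 × 2.003 × 10 × 10 × 25 = 2.50 × 10⁴.
741 mg/L / 2.50 × 10⁴ = 0.0296 mg/L = 29.6 ng/mL.

29.6 ng/mL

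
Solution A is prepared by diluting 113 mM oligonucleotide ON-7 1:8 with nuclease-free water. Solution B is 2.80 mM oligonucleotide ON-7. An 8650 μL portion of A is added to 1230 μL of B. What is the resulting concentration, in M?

C_A = 113 mM / 8 = 14.1 mM.
C_mix = (C_A·V_A + C_B·V_B)/(V_A + V_B) = (14.1×8650 + 2.80×1230) / 9880 = 12.7 mM = 0.0127 M.

0.0127 M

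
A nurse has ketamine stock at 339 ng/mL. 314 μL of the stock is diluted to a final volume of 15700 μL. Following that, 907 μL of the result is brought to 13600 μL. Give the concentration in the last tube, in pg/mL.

Overall dilution factor = 50 × 14.99 = 750.
339 ng/mL / 750 = 0.452 ng/mL = 452 pg/mL.

452 pg/mL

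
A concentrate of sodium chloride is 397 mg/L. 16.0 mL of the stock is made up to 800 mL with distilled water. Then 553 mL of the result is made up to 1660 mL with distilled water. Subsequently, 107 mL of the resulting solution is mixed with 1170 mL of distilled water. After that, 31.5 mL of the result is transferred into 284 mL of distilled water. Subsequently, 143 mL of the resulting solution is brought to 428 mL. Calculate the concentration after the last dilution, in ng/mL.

7.39 ng/mL

Overall dilution factor = 50 × 3.002 × 11.93 × 10.02 × 2.993 = 5.37 × 10⁴.
397 mg/L / 5.37 × 10⁴ = 7.39 × 10⁻³ mg/L = 7.39 ng/mL.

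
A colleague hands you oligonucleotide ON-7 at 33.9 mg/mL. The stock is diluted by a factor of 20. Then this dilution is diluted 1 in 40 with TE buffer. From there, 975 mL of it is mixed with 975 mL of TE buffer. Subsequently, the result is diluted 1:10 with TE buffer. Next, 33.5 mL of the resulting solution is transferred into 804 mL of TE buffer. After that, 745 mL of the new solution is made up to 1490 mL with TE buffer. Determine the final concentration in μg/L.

42.4 μg/L

Overall dilution factor = 20 × 40 × 2 × 10 × 25 × 2 = 8.00 × 10⁵.
33.9 mg/mL / 8.00 × 10⁵ = 4.24 × 10⁻⁵ mg/mL = 42.4 μg/L.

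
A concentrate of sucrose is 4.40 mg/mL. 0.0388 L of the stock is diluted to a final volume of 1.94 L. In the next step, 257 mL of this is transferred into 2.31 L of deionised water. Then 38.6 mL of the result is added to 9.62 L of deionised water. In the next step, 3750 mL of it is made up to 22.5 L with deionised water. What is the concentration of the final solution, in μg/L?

Overall dilution factor = 50 × 9.988 × 250.2 × 6 = 7.50 × 10⁵.
4.40 mg/mL / 7.50 × 10⁵ = 5.87 × 10⁻⁶ mg/mL = 5.87 μg/L.

5.87 μg/L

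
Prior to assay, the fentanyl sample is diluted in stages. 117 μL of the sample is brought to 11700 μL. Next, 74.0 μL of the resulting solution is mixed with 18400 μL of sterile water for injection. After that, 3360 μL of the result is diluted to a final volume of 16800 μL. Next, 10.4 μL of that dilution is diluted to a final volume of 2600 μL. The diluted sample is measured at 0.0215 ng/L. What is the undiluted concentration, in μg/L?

Overall dilution factor = 100 × 249.6 × 5 × 250 = 3.12 × 10⁷.
Original = 0.0215 ng/L × 3.12 × 10⁷ = 6.71 × 10⁵ ng/L = 671 μg/L.

671 μg/L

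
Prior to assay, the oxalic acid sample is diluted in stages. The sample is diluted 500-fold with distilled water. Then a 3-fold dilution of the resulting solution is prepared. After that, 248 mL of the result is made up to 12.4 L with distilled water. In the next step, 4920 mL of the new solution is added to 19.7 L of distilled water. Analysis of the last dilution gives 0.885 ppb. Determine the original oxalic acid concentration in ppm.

Overall dilution factor = 500 × 3 × 50 × 5.004 = 3.75 × 10⁵.
Original = 0.885 ppb × 3.75 × 10⁵ = 3.32 × 10⁵ ppb = 332 ppm.

332 ppm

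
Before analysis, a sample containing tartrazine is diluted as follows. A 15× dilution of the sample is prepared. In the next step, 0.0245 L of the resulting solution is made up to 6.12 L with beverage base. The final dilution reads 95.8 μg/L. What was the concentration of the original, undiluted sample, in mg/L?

Overall dilution factor = 15 × 249.8 = 3747.
Original = 95.8 μg/L × 3747 = 3.59 × 10⁵ μg/L = 359 mg/L.

359 mg/L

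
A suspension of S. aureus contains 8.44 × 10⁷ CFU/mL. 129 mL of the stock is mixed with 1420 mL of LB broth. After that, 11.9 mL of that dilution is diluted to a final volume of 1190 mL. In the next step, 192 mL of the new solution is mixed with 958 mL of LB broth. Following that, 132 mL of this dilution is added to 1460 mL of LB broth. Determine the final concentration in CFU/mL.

973 CFU/mL

Overall dilution factor = 12.01 × 100 × 5.990 × 12.06 = 8.67 × 10⁴.
8.44 × 10⁷ CFU/mL / 8.67 × 10⁴ = 973 CFU/mL.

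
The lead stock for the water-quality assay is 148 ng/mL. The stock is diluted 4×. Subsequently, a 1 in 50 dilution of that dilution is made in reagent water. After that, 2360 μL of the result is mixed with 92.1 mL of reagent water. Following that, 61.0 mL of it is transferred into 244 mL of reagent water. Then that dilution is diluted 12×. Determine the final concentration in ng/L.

Overall dilution factor = 4 × 50 × 40.03 × 5 × 12 = 4.80 × 10⁵.
148 ng/mL / 4.80 × 10⁵ = 3.08 × 10⁻⁴ ng/mL = 0.308 ng/L.

0.308 ng/L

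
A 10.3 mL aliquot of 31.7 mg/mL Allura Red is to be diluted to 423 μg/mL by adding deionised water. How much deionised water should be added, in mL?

762 mL

423 μg/mL = 0.423 mg/mL.
V₂ = C₁V₁/C₂ = 31.7 × 10.3 / 0.423 = 772 mL.
Diluent to add = V₂ − V₁ = 772 − 10.3 = 762 mL.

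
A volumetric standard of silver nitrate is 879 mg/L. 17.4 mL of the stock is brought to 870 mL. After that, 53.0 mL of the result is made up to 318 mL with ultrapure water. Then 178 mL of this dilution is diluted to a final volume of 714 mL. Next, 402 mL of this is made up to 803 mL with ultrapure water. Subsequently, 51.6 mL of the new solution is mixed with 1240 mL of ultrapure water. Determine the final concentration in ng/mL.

Overall dilution factor = 50 × 6 × 4.011 × 1.998 × 25.03 = 6.02 × 10⁴.
879 mg/L / 6.02 × 10⁴ = 0.0146 mg/L = 14.6 ng/mL.

14.6 ng/mL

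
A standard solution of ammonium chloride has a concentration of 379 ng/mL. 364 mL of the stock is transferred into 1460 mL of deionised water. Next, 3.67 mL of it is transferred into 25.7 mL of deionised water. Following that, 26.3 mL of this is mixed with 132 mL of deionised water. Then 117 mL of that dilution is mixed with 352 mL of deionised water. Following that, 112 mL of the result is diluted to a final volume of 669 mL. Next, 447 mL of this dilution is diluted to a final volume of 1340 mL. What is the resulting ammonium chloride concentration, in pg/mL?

21.9 pg/mL

Overall dilution factor = 5.011 × 8.003 × 6.019 × 4.009 × 5.973 × 2.998 = 1.73 × 10⁴.
379 ng/mL / 1.73 × 10⁴ = 0.0219 ng/mL = 21.9 pg/mL.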